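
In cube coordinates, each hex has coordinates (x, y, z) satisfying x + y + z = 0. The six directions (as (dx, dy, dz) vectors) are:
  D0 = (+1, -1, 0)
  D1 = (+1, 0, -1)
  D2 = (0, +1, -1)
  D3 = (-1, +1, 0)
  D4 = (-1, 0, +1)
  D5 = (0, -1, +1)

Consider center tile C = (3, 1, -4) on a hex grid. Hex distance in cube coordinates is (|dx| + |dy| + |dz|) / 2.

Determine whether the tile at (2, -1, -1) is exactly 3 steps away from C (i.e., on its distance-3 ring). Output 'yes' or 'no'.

Answer: yes

Derivation:
|px - cx| = |2 - 3| = 1
|py - cy| = |-1 - 1| = 2
|pz - cz| = |-1 - (-4)| = 3
distance = (1+2+3)/2 = 6/2 = 3
radius = 3; distance == radius -> yes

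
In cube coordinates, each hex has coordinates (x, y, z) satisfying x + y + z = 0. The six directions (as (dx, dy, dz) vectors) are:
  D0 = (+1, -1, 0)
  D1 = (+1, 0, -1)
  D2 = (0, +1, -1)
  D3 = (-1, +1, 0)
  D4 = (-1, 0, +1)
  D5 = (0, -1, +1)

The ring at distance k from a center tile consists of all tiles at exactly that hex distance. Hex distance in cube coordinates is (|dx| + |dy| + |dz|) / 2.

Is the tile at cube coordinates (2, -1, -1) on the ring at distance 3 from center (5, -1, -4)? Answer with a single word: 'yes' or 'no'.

|px - cx| = |2 - 5| = 3
|py - cy| = |-1 - (-1)| = 0
|pz - cz| = |-1 - (-4)| = 3
distance = (3+0+3)/2 = 6/2 = 3
radius = 3; distance == radius -> yes

Answer: yes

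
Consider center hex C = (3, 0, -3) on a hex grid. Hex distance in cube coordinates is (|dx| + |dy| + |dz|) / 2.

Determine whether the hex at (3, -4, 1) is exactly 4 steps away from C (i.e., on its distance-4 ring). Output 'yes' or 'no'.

Answer: yes

Derivation:
|px - cx| = |3 - 3| = 0
|py - cy| = |-4 - 0| = 4
|pz - cz| = |1 - (-3)| = 4
distance = (0+4+4)/2 = 8/2 = 4
radius = 4; distance == radius -> yes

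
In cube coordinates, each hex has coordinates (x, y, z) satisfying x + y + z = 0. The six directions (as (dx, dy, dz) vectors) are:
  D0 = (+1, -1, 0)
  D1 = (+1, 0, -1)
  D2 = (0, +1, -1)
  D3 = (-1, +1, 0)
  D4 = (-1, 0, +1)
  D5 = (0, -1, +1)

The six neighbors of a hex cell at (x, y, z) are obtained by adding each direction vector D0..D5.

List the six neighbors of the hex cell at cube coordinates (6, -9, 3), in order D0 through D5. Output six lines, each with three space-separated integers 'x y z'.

Center: (6, -9, 3). Add each direction:
  D0: (6, -9, 3) + (1, -1, 0) = (7, -10, 3)
  D1: (6, -9, 3) + (1, 0, -1) = (7, -9, 2)
  D2: (6, -9, 3) + (0, 1, -1) = (6, -8, 2)
  D3: (6, -9, 3) + (-1, 1, 0) = (5, -8, 3)
  D4: (6, -9, 3) + (-1, 0, 1) = (5, -9, 4)
  D5: (6, -9, 3) + (0, -1, 1) = (6, -10, 4)

Answer: 7 -10 3
7 -9 2
6 -8 2
5 -8 3
5 -9 4
6 -10 4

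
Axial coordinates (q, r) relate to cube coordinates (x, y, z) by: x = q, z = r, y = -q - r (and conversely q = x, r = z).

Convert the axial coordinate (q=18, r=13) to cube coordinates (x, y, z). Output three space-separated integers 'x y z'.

Answer: 18 -31 13

Derivation:
x = q = 18
z = r = 13
y = -x - z = -(18) - (13) = -31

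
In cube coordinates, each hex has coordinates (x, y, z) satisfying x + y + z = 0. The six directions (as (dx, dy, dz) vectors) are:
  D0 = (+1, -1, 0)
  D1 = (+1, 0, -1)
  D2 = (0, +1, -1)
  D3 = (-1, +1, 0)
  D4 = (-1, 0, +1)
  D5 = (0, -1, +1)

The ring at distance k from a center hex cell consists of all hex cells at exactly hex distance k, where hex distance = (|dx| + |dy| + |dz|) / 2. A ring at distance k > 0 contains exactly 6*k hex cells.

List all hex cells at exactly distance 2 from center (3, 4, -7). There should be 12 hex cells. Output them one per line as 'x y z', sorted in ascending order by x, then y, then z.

Answer: 1 4 -5
1 5 -6
1 6 -7
2 3 -5
2 6 -8
3 2 -5
3 6 -9
4 2 -6
4 5 -9
5 2 -7
5 3 -8
5 4 -9

Derivation:
Walk ring at distance 2 from (3, 4, -7):
Start at center + D4*2 = (1, 4, -5)
  hex 0: (1, 4, -5)
  hex 1: (2, 3, -5)
  hex 2: (3, 2, -5)
  hex 3: (4, 2, -6)
  hex 4: (5, 2, -7)
  hex 5: (5, 3, -8)
  hex 6: (5, 4, -9)
  hex 7: (4, 5, -9)
  hex 8: (3, 6, -9)
  hex 9: (2, 6, -8)
  hex 10: (1, 6, -7)
  hex 11: (1, 5, -6)
Sorted: 12 hexes.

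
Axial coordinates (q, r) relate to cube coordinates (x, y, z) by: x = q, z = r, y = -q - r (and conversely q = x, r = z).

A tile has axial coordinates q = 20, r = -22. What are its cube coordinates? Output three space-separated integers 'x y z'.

x = q = 20
z = r = -22
y = -x - z = -(20) - (-22) = 2

Answer: 20 2 -22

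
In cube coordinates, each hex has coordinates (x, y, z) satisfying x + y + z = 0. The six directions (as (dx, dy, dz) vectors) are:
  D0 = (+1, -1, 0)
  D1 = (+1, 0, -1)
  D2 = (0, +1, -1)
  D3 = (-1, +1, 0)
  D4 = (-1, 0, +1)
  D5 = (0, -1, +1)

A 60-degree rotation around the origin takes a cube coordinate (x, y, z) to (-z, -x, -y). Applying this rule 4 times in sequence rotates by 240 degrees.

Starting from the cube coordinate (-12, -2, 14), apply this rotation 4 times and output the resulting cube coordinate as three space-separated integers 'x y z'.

Answer: 14 -12 -2

Derivation:
Start: (-12, -2, 14)
Step 1: (-12, -2, 14) -> (-(14), -(-12), -(-2)) = (-14, 12, 2)
Step 2: (-14, 12, 2) -> (-(2), -(-14), -(12)) = (-2, 14, -12)
Step 3: (-2, 14, -12) -> (-(-12), -(-2), -(14)) = (12, 2, -14)
Step 4: (12, 2, -14) -> (-(-14), -(12), -(2)) = (14, -12, -2)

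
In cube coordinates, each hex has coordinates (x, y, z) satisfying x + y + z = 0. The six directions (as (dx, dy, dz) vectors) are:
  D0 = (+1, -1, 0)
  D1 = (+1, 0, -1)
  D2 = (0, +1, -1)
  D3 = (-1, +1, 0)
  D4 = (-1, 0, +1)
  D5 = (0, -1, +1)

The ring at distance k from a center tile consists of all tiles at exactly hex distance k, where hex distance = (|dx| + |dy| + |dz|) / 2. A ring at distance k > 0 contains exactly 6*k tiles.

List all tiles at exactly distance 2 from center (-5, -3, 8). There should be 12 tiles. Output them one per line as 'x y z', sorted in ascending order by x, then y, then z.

Answer: -7 -3 10
-7 -2 9
-7 -1 8
-6 -4 10
-6 -1 7
-5 -5 10
-5 -1 6
-4 -5 9
-4 -2 6
-3 -5 8
-3 -4 7
-3 -3 6

Derivation:
Walk ring at distance 2 from (-5, -3, 8):
Start at center + D4*2 = (-7, -3, 10)
  hex 0: (-7, -3, 10)
  hex 1: (-6, -4, 10)
  hex 2: (-5, -5, 10)
  hex 3: (-4, -5, 9)
  hex 4: (-3, -5, 8)
  hex 5: (-3, -4, 7)
  hex 6: (-3, -3, 6)
  hex 7: (-4, -2, 6)
  hex 8: (-5, -1, 6)
  hex 9: (-6, -1, 7)
  hex 10: (-7, -1, 8)
  hex 11: (-7, -2, 9)
Sorted: 12 hexes.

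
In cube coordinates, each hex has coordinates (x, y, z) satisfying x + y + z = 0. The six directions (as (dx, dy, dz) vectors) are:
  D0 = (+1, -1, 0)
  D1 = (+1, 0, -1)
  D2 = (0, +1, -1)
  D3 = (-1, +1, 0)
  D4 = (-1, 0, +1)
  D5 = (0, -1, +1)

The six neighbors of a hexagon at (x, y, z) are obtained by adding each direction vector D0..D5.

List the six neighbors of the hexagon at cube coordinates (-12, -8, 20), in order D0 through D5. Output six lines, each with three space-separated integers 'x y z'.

Center: (-12, -8, 20). Add each direction:
  D0: (-12, -8, 20) + (1, -1, 0) = (-11, -9, 20)
  D1: (-12, -8, 20) + (1, 0, -1) = (-11, -8, 19)
  D2: (-12, -8, 20) + (0, 1, -1) = (-12, -7, 19)
  D3: (-12, -8, 20) + (-1, 1, 0) = (-13, -7, 20)
  D4: (-12, -8, 20) + (-1, 0, 1) = (-13, -8, 21)
  D5: (-12, -8, 20) + (0, -1, 1) = (-12, -9, 21)

Answer: -11 -9 20
-11 -8 19
-12 -7 19
-13 -7 20
-13 -8 21
-12 -9 21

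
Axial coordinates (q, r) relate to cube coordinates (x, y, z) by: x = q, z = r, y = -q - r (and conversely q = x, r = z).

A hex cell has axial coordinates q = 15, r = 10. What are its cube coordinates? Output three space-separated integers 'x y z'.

Answer: 15 -25 10

Derivation:
x = q = 15
z = r = 10
y = -x - z = -(15) - (10) = -25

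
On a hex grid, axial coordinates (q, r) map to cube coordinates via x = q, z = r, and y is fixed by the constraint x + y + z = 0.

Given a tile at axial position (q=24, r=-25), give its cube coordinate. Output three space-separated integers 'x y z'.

x = q = 24
z = r = -25
y = -x - z = -(24) - (-25) = 1

Answer: 24 1 -25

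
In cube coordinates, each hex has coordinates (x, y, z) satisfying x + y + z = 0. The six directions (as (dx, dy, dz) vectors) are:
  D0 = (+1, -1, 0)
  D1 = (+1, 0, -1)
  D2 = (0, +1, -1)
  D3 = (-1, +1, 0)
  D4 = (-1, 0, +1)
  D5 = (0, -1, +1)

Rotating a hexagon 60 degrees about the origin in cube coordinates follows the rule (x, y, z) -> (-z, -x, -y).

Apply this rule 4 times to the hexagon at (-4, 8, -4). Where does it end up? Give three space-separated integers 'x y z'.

Start: (-4, 8, -4)
Step 1: (-4, 8, -4) -> (-(-4), -(-4), -(8)) = (4, 4, -8)
Step 2: (4, 4, -8) -> (-(-8), -(4), -(4)) = (8, -4, -4)
Step 3: (8, -4, -4) -> (-(-4), -(8), -(-4)) = (4, -8, 4)
Step 4: (4, -8, 4) -> (-(4), -(4), -(-8)) = (-4, -4, 8)

Answer: -4 -4 8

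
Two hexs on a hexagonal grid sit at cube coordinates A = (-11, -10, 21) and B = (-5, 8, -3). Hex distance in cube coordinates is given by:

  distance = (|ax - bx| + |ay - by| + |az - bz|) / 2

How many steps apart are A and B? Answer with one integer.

Answer: 24

Derivation:
|ax - bx| = |-11 - (-5)| = 6
|ay - by| = |-10 - 8| = 18
|az - bz| = |21 - (-3)| = 24
distance = (6 + 18 + 24) / 2 = 48 / 2 = 24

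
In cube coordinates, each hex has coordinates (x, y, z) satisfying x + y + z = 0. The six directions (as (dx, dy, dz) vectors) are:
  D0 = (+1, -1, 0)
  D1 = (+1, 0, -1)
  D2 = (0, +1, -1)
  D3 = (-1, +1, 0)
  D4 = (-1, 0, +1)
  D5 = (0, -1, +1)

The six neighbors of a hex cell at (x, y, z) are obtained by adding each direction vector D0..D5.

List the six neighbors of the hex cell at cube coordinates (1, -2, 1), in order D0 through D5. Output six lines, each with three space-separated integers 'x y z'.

Answer: 2 -3 1
2 -2 0
1 -1 0
0 -1 1
0 -2 2
1 -3 2

Derivation:
Center: (1, -2, 1). Add each direction:
  D0: (1, -2, 1) + (1, -1, 0) = (2, -3, 1)
  D1: (1, -2, 1) + (1, 0, -1) = (2, -2, 0)
  D2: (1, -2, 1) + (0, 1, -1) = (1, -1, 0)
  D3: (1, -2, 1) + (-1, 1, 0) = (0, -1, 1)
  D4: (1, -2, 1) + (-1, 0, 1) = (0, -2, 2)
  D5: (1, -2, 1) + (0, -1, 1) = (1, -3, 2)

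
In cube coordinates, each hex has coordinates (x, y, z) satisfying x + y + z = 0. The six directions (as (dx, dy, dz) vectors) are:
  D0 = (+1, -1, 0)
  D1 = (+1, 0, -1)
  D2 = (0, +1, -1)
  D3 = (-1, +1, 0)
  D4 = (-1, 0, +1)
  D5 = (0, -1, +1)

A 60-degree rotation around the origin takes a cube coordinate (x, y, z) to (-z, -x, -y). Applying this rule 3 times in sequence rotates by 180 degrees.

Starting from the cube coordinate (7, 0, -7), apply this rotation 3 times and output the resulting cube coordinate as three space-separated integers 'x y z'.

Answer: -7 0 7

Derivation:
Start: (7, 0, -7)
Step 1: (7, 0, -7) -> (-(-7), -(7), -(0)) = (7, -7, 0)
Step 2: (7, -7, 0) -> (-(0), -(7), -(-7)) = (0, -7, 7)
Step 3: (0, -7, 7) -> (-(7), -(0), -(-7)) = (-7, 0, 7)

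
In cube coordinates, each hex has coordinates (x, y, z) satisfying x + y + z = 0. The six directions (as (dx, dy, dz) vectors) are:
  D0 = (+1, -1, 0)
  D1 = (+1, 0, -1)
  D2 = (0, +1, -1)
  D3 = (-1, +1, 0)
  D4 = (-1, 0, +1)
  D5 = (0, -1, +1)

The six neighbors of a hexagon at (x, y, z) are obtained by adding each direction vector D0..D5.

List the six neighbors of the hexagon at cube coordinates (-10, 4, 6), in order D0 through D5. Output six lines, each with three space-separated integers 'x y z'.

Answer: -9 3 6
-9 4 5
-10 5 5
-11 5 6
-11 4 7
-10 3 7

Derivation:
Center: (-10, 4, 6). Add each direction:
  D0: (-10, 4, 6) + (1, -1, 0) = (-9, 3, 6)
  D1: (-10, 4, 6) + (1, 0, -1) = (-9, 4, 5)
  D2: (-10, 4, 6) + (0, 1, -1) = (-10, 5, 5)
  D3: (-10, 4, 6) + (-1, 1, 0) = (-11, 5, 6)
  D4: (-10, 4, 6) + (-1, 0, 1) = (-11, 4, 7)
  D5: (-10, 4, 6) + (0, -1, 1) = (-10, 3, 7)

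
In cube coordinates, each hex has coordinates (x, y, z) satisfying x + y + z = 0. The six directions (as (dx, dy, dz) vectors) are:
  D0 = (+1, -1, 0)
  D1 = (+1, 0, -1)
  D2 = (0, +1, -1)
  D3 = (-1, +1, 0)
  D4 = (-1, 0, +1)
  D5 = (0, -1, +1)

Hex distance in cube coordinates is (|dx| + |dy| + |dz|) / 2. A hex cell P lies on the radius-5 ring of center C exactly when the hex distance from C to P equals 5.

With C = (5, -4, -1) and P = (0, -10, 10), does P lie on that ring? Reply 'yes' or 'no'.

Answer: no

Derivation:
|px - cx| = |0 - 5| = 5
|py - cy| = |-10 - (-4)| = 6
|pz - cz| = |10 - (-1)| = 11
distance = (5+6+11)/2 = 22/2 = 11
radius = 5; distance != radius -> no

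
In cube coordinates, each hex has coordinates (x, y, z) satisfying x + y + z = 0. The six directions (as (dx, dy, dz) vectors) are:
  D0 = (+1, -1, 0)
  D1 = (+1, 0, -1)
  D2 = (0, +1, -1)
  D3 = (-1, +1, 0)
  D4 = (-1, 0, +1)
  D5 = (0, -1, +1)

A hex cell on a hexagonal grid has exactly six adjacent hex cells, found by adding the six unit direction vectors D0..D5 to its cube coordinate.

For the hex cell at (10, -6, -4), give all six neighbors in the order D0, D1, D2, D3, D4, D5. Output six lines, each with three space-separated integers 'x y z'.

Answer: 11 -7 -4
11 -6 -5
10 -5 -5
9 -5 -4
9 -6 -3
10 -7 -3

Derivation:
Center: (10, -6, -4). Add each direction:
  D0: (10, -6, -4) + (1, -1, 0) = (11, -7, -4)
  D1: (10, -6, -4) + (1, 0, -1) = (11, -6, -5)
  D2: (10, -6, -4) + (0, 1, -1) = (10, -5, -5)
  D3: (10, -6, -4) + (-1, 1, 0) = (9, -5, -4)
  D4: (10, -6, -4) + (-1, 0, 1) = (9, -6, -3)
  D5: (10, -6, -4) + (0, -1, 1) = (10, -7, -3)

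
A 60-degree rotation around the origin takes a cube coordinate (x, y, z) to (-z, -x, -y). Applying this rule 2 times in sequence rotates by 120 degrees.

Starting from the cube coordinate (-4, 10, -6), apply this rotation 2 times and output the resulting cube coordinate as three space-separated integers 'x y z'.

Start: (-4, 10, -6)
Step 1: (-4, 10, -6) -> (-(-6), -(-4), -(10)) = (6, 4, -10)
Step 2: (6, 4, -10) -> (-(-10), -(6), -(4)) = (10, -6, -4)

Answer: 10 -6 -4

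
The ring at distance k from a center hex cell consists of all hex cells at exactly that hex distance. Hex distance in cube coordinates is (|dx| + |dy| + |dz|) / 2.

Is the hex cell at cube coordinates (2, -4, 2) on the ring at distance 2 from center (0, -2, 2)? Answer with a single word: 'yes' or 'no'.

|px - cx| = |2 - 0| = 2
|py - cy| = |-4 - (-2)| = 2
|pz - cz| = |2 - 2| = 0
distance = (2+2+0)/2 = 4/2 = 2
radius = 2; distance == radius -> yes

Answer: yes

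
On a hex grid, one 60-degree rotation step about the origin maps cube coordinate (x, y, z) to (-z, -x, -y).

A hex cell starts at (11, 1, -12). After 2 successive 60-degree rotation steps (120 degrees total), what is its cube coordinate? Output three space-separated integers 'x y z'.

Answer: 1 -12 11

Derivation:
Start: (11, 1, -12)
Step 1: (11, 1, -12) -> (-(-12), -(11), -(1)) = (12, -11, -1)
Step 2: (12, -11, -1) -> (-(-1), -(12), -(-11)) = (1, -12, 11)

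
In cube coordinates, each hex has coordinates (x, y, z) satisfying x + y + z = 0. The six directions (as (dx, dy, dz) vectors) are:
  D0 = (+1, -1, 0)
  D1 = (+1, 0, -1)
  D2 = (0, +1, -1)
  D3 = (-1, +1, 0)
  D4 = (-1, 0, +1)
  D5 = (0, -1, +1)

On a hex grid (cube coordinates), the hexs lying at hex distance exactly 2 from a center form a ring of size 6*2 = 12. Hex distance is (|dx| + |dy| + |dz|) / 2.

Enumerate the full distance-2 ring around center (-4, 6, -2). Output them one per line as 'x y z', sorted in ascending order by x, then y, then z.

Answer: -6 6 0
-6 7 -1
-6 8 -2
-5 5 0
-5 8 -3
-4 4 0
-4 8 -4
-3 4 -1
-3 7 -4
-2 4 -2
-2 5 -3
-2 6 -4

Derivation:
Walk ring at distance 2 from (-4, 6, -2):
Start at center + D4*2 = (-6, 6, 0)
  hex 0: (-6, 6, 0)
  hex 1: (-5, 5, 0)
  hex 2: (-4, 4, 0)
  hex 3: (-3, 4, -1)
  hex 4: (-2, 4, -2)
  hex 5: (-2, 5, -3)
  hex 6: (-2, 6, -4)
  hex 7: (-3, 7, -4)
  hex 8: (-4, 8, -4)
  hex 9: (-5, 8, -3)
  hex 10: (-6, 8, -2)
  hex 11: (-6, 7, -1)
Sorted: 12 hexes.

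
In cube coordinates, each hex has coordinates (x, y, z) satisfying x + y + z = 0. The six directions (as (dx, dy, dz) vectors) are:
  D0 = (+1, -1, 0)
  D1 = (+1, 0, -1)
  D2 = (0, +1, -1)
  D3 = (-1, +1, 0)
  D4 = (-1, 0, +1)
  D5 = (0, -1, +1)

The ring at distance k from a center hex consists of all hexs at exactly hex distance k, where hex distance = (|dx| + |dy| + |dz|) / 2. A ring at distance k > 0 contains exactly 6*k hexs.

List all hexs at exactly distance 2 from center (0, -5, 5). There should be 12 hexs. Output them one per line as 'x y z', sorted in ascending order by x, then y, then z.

Answer: -2 -5 7
-2 -4 6
-2 -3 5
-1 -6 7
-1 -3 4
0 -7 7
0 -3 3
1 -7 6
1 -4 3
2 -7 5
2 -6 4
2 -5 3

Derivation:
Walk ring at distance 2 from (0, -5, 5):
Start at center + D4*2 = (-2, -5, 7)
  hex 0: (-2, -5, 7)
  hex 1: (-1, -6, 7)
  hex 2: (0, -7, 7)
  hex 3: (1, -7, 6)
  hex 4: (2, -7, 5)
  hex 5: (2, -6, 4)
  hex 6: (2, -5, 3)
  hex 7: (1, -4, 3)
  hex 8: (0, -3, 3)
  hex 9: (-1, -3, 4)
  hex 10: (-2, -3, 5)
  hex 11: (-2, -4, 6)
Sorted: 12 hexes.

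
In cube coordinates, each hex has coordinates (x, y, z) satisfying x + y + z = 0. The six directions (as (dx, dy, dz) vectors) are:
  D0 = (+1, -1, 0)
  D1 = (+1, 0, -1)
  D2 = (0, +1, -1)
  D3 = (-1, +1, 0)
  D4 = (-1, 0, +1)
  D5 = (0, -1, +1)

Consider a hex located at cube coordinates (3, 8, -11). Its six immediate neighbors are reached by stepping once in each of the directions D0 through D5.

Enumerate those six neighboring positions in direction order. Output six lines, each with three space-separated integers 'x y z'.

Center: (3, 8, -11). Add each direction:
  D0: (3, 8, -11) + (1, -1, 0) = (4, 7, -11)
  D1: (3, 8, -11) + (1, 0, -1) = (4, 8, -12)
  D2: (3, 8, -11) + (0, 1, -1) = (3, 9, -12)
  D3: (3, 8, -11) + (-1, 1, 0) = (2, 9, -11)
  D4: (3, 8, -11) + (-1, 0, 1) = (2, 8, -10)
  D5: (3, 8, -11) + (0, -1, 1) = (3, 7, -10)

Answer: 4 7 -11
4 8 -12
3 9 -12
2 9 -11
2 8 -10
3 7 -10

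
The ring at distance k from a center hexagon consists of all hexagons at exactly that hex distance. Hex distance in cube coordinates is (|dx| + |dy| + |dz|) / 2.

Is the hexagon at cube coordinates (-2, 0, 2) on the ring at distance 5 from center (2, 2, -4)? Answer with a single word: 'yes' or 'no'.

|px - cx| = |-2 - 2| = 4
|py - cy| = |0 - 2| = 2
|pz - cz| = |2 - (-4)| = 6
distance = (4+2+6)/2 = 12/2 = 6
radius = 5; distance != radius -> no

Answer: no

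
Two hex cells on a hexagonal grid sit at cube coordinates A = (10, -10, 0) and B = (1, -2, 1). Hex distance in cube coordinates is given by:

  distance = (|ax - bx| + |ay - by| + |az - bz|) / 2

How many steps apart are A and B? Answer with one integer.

Answer: 9

Derivation:
|ax - bx| = |10 - 1| = 9
|ay - by| = |-10 - (-2)| = 8
|az - bz| = |0 - 1| = 1
distance = (9 + 8 + 1) / 2 = 18 / 2 = 9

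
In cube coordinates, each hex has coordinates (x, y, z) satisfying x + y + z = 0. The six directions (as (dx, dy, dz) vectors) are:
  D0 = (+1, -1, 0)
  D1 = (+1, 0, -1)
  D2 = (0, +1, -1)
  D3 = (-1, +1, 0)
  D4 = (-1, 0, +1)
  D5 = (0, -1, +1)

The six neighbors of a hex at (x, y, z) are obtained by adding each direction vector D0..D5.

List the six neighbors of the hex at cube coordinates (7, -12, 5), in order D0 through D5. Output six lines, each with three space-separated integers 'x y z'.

Answer: 8 -13 5
8 -12 4
7 -11 4
6 -11 5
6 -12 6
7 -13 6

Derivation:
Center: (7, -12, 5). Add each direction:
  D0: (7, -12, 5) + (1, -1, 0) = (8, -13, 5)
  D1: (7, -12, 5) + (1, 0, -1) = (8, -12, 4)
  D2: (7, -12, 5) + (0, 1, -1) = (7, -11, 4)
  D3: (7, -12, 5) + (-1, 1, 0) = (6, -11, 5)
  D4: (7, -12, 5) + (-1, 0, 1) = (6, -12, 6)
  D5: (7, -12, 5) + (0, -1, 1) = (7, -13, 6)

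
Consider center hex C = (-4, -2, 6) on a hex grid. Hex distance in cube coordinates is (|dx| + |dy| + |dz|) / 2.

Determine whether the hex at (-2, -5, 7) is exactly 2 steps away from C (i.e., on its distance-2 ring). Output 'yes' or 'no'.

Answer: no

Derivation:
|px - cx| = |-2 - (-4)| = 2
|py - cy| = |-5 - (-2)| = 3
|pz - cz| = |7 - 6| = 1
distance = (2+3+1)/2 = 6/2 = 3
radius = 2; distance != radius -> no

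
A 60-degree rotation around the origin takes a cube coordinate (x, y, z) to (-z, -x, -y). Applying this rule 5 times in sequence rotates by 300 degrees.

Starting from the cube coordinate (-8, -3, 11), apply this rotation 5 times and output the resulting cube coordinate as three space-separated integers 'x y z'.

Start: (-8, -3, 11)
Step 1: (-8, -3, 11) -> (-(11), -(-8), -(-3)) = (-11, 8, 3)
Step 2: (-11, 8, 3) -> (-(3), -(-11), -(8)) = (-3, 11, -8)
Step 3: (-3, 11, -8) -> (-(-8), -(-3), -(11)) = (8, 3, -11)
Step 4: (8, 3, -11) -> (-(-11), -(8), -(3)) = (11, -8, -3)
Step 5: (11, -8, -3) -> (-(-3), -(11), -(-8)) = (3, -11, 8)

Answer: 3 -11 8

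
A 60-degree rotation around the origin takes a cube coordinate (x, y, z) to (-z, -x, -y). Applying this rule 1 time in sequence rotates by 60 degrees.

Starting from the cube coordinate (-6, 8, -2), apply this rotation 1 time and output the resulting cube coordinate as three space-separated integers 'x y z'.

Start: (-6, 8, -2)
Step 1: (-6, 8, -2) -> (-(-2), -(-6), -(8)) = (2, 6, -8)

Answer: 2 6 -8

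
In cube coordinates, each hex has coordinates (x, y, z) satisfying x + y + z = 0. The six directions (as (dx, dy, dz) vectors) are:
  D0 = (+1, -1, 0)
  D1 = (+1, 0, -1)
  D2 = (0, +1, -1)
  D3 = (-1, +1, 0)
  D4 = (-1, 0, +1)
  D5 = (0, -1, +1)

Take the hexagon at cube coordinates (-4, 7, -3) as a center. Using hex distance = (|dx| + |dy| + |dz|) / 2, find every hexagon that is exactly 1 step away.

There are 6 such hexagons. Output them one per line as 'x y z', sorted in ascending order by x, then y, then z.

Answer: -5 7 -2
-5 8 -3
-4 6 -2
-4 8 -4
-3 6 -3
-3 7 -4

Derivation:
Walk ring at distance 1 from (-4, 7, -3):
Start at center + D4*1 = (-5, 7, -2)
  hex 0: (-5, 7, -2)
  hex 1: (-4, 6, -2)
  hex 2: (-3, 6, -3)
  hex 3: (-3, 7, -4)
  hex 4: (-4, 8, -4)
  hex 5: (-5, 8, -3)
Sorted: 6 hexes.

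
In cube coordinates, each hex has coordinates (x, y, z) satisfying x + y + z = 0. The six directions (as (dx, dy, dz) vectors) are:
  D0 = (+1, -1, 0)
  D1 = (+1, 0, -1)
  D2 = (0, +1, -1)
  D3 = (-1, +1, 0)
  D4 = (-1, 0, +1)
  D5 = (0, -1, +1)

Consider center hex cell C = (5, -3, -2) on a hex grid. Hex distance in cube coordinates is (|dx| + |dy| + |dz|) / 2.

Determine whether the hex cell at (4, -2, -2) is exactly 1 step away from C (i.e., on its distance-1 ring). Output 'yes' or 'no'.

|px - cx| = |4 - 5| = 1
|py - cy| = |-2 - (-3)| = 1
|pz - cz| = |-2 - (-2)| = 0
distance = (1+1+0)/2 = 2/2 = 1
radius = 1; distance == radius -> yes

Answer: yes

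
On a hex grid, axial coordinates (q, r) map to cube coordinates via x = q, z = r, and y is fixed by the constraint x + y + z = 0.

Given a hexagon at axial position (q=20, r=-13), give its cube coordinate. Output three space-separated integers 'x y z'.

x = q = 20
z = r = -13
y = -x - z = -(20) - (-13) = -7

Answer: 20 -7 -13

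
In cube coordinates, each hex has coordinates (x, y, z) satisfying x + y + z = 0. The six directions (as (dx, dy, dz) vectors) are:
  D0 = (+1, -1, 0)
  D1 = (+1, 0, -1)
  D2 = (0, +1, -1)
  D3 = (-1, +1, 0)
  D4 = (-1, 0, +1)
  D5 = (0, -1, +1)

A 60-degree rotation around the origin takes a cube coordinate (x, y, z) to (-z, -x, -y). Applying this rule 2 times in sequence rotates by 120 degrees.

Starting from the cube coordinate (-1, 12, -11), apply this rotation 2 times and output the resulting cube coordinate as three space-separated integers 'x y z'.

Answer: 12 -11 -1

Derivation:
Start: (-1, 12, -11)
Step 1: (-1, 12, -11) -> (-(-11), -(-1), -(12)) = (11, 1, -12)
Step 2: (11, 1, -12) -> (-(-12), -(11), -(1)) = (12, -11, -1)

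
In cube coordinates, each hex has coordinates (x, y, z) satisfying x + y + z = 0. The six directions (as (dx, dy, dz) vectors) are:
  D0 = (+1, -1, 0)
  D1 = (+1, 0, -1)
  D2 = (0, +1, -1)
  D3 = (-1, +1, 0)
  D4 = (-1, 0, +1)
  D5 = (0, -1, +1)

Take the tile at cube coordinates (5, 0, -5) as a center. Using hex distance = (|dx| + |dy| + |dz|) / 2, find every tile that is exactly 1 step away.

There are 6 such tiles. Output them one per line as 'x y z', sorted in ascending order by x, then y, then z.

Walk ring at distance 1 from (5, 0, -5):
Start at center + D4*1 = (4, 0, -4)
  hex 0: (4, 0, -4)
  hex 1: (5, -1, -4)
  hex 2: (6, -1, -5)
  hex 3: (6, 0, -6)
  hex 4: (5, 1, -6)
  hex 5: (4, 1, -5)
Sorted: 6 hexes.

Answer: 4 0 -4
4 1 -5
5 -1 -4
5 1 -6
6 -1 -5
6 0 -6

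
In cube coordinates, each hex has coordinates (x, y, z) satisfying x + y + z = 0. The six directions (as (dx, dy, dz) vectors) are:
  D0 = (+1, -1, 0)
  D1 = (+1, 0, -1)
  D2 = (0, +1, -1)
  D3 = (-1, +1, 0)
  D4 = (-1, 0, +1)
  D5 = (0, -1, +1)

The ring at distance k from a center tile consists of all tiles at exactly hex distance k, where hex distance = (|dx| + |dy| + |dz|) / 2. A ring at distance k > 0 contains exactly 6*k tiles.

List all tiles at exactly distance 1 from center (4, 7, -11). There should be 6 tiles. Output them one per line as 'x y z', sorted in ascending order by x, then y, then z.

Walk ring at distance 1 from (4, 7, -11):
Start at center + D4*1 = (3, 7, -10)
  hex 0: (3, 7, -10)
  hex 1: (4, 6, -10)
  hex 2: (5, 6, -11)
  hex 3: (5, 7, -12)
  hex 4: (4, 8, -12)
  hex 5: (3, 8, -11)
Sorted: 6 hexes.

Answer: 3 7 -10
3 8 -11
4 6 -10
4 8 -12
5 6 -11
5 7 -12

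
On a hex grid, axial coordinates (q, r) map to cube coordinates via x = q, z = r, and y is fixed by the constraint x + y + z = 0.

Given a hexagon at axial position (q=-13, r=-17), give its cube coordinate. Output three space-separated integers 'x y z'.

Answer: -13 30 -17

Derivation:
x = q = -13
z = r = -17
y = -x - z = -(-13) - (-17) = 30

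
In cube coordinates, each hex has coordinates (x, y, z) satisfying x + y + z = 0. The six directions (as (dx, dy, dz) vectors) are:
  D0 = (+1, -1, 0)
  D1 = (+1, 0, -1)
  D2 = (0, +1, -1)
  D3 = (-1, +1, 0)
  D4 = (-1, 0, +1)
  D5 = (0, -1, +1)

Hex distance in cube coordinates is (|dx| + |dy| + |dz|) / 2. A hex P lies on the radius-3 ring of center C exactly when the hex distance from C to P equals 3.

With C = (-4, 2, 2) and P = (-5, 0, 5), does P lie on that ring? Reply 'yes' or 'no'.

Answer: yes

Derivation:
|px - cx| = |-5 - (-4)| = 1
|py - cy| = |0 - 2| = 2
|pz - cz| = |5 - 2| = 3
distance = (1+2+3)/2 = 6/2 = 3
radius = 3; distance == radius -> yes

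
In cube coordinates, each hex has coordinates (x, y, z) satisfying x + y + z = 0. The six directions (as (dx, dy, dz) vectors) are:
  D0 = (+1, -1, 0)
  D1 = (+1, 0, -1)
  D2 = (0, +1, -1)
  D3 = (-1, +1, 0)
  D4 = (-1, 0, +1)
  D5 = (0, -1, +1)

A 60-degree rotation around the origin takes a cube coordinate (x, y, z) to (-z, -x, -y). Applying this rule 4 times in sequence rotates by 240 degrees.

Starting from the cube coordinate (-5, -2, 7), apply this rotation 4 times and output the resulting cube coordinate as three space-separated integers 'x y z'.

Start: (-5, -2, 7)
Step 1: (-5, -2, 7) -> (-(7), -(-5), -(-2)) = (-7, 5, 2)
Step 2: (-7, 5, 2) -> (-(2), -(-7), -(5)) = (-2, 7, -5)
Step 3: (-2, 7, -5) -> (-(-5), -(-2), -(7)) = (5, 2, -7)
Step 4: (5, 2, -7) -> (-(-7), -(5), -(2)) = (7, -5, -2)

Answer: 7 -5 -2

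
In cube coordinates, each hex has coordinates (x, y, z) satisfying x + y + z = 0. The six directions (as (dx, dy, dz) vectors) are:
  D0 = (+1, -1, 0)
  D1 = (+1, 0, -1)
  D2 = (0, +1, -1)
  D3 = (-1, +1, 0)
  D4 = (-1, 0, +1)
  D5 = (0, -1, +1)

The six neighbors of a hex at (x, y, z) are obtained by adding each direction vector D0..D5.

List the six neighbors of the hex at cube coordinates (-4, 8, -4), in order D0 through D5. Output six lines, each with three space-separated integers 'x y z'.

Answer: -3 7 -4
-3 8 -5
-4 9 -5
-5 9 -4
-5 8 -3
-4 7 -3

Derivation:
Center: (-4, 8, -4). Add each direction:
  D0: (-4, 8, -4) + (1, -1, 0) = (-3, 7, -4)
  D1: (-4, 8, -4) + (1, 0, -1) = (-3, 8, -5)
  D2: (-4, 8, -4) + (0, 1, -1) = (-4, 9, -5)
  D3: (-4, 8, -4) + (-1, 1, 0) = (-5, 9, -4)
  D4: (-4, 8, -4) + (-1, 0, 1) = (-5, 8, -3)
  D5: (-4, 8, -4) + (0, -1, 1) = (-4, 7, -3)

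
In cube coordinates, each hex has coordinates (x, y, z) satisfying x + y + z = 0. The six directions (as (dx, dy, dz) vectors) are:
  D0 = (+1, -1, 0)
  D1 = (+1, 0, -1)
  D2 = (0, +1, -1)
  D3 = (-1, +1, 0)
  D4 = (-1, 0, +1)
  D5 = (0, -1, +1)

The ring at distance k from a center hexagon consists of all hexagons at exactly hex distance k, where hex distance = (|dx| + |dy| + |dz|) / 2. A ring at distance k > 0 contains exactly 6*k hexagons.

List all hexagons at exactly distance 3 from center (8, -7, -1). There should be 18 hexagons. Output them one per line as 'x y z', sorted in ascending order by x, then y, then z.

Walk ring at distance 3 from (8, -7, -1):
Start at center + D4*3 = (5, -7, 2)
  hex 0: (5, -7, 2)
  hex 1: (6, -8, 2)
  hex 2: (7, -9, 2)
  hex 3: (8, -10, 2)
  hex 4: (9, -10, 1)
  hex 5: (10, -10, 0)
  hex 6: (11, -10, -1)
  hex 7: (11, -9, -2)
  hex 8: (11, -8, -3)
  hex 9: (11, -7, -4)
  hex 10: (10, -6, -4)
  hex 11: (9, -5, -4)
  hex 12: (8, -4, -4)
  hex 13: (7, -4, -3)
  hex 14: (6, -4, -2)
  hex 15: (5, -4, -1)
  hex 16: (5, -5, 0)
  hex 17: (5, -6, 1)
Sorted: 18 hexes.

Answer: 5 -7 2
5 -6 1
5 -5 0
5 -4 -1
6 -8 2
6 -4 -2
7 -9 2
7 -4 -3
8 -10 2
8 -4 -4
9 -10 1
9 -5 -4
10 -10 0
10 -6 -4
11 -10 -1
11 -9 -2
11 -8 -3
11 -7 -4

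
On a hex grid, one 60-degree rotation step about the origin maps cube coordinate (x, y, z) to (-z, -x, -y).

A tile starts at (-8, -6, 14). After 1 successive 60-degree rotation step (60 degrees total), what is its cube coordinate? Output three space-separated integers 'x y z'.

Answer: -14 8 6

Derivation:
Start: (-8, -6, 14)
Step 1: (-8, -6, 14) -> (-(14), -(-8), -(-6)) = (-14, 8, 6)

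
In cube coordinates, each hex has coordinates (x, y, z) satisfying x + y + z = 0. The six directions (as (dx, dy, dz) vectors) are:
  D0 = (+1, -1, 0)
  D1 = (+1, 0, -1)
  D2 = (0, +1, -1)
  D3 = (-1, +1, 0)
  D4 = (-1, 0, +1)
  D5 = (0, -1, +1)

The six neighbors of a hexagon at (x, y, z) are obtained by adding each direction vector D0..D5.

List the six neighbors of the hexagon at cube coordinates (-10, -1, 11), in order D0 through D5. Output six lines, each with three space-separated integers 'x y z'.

Answer: -9 -2 11
-9 -1 10
-10 0 10
-11 0 11
-11 -1 12
-10 -2 12

Derivation:
Center: (-10, -1, 11). Add each direction:
  D0: (-10, -1, 11) + (1, -1, 0) = (-9, -2, 11)
  D1: (-10, -1, 11) + (1, 0, -1) = (-9, -1, 10)
  D2: (-10, -1, 11) + (0, 1, -1) = (-10, 0, 10)
  D3: (-10, -1, 11) + (-1, 1, 0) = (-11, 0, 11)
  D4: (-10, -1, 11) + (-1, 0, 1) = (-11, -1, 12)
  D5: (-10, -1, 11) + (0, -1, 1) = (-10, -2, 12)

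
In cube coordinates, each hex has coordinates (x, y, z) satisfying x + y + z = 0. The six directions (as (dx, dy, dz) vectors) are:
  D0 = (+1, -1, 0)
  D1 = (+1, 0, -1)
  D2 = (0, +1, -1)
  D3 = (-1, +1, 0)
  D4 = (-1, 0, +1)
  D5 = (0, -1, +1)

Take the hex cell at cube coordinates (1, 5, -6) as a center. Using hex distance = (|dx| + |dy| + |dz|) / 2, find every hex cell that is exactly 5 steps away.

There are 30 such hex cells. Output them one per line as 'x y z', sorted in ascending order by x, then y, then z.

Answer: -4 5 -1
-4 6 -2
-4 7 -3
-4 8 -4
-4 9 -5
-4 10 -6
-3 4 -1
-3 10 -7
-2 3 -1
-2 10 -8
-1 2 -1
-1 10 -9
0 1 -1
0 10 -10
1 0 -1
1 10 -11
2 0 -2
2 9 -11
3 0 -3
3 8 -11
4 0 -4
4 7 -11
5 0 -5
5 6 -11
6 0 -6
6 1 -7
6 2 -8
6 3 -9
6 4 -10
6 5 -11

Derivation:
Walk ring at distance 5 from (1, 5, -6):
Start at center + D4*5 = (-4, 5, -1)
  hex 0: (-4, 5, -1)
  hex 1: (-3, 4, -1)
  hex 2: (-2, 3, -1)
  hex 3: (-1, 2, -1)
  hex 4: (0, 1, -1)
  hex 5: (1, 0, -1)
  hex 6: (2, 0, -2)
  hex 7: (3, 0, -3)
  hex 8: (4, 0, -4)
  hex 9: (5, 0, -5)
  hex 10: (6, 0, -6)
  hex 11: (6, 1, -7)
  hex 12: (6, 2, -8)
  hex 13: (6, 3, -9)
  hex 14: (6, 4, -10)
  hex 15: (6, 5, -11)
  hex 16: (5, 6, -11)
  hex 17: (4, 7, -11)
  hex 18: (3, 8, -11)
  hex 19: (2, 9, -11)
  hex 20: (1, 10, -11)
  hex 21: (0, 10, -10)
  hex 22: (-1, 10, -9)
  hex 23: (-2, 10, -8)
  hex 24: (-3, 10, -7)
  hex 25: (-4, 10, -6)
  hex 26: (-4, 9, -5)
  hex 27: (-4, 8, -4)
  hex 28: (-4, 7, -3)
  hex 29: (-4, 6, -2)
Sorted: 30 hexes.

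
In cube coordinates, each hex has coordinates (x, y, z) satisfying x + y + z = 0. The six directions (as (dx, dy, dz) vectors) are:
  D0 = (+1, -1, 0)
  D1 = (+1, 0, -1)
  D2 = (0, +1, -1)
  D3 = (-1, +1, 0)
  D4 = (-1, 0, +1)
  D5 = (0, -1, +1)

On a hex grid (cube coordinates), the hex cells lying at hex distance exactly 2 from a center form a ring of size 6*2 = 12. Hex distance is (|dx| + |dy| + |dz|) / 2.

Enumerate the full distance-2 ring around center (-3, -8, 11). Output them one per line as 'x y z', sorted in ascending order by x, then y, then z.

Walk ring at distance 2 from (-3, -8, 11):
Start at center + D4*2 = (-5, -8, 13)
  hex 0: (-5, -8, 13)
  hex 1: (-4, -9, 13)
  hex 2: (-3, -10, 13)
  hex 3: (-2, -10, 12)
  hex 4: (-1, -10, 11)
  hex 5: (-1, -9, 10)
  hex 6: (-1, -8, 9)
  hex 7: (-2, -7, 9)
  hex 8: (-3, -6, 9)
  hex 9: (-4, -6, 10)
  hex 10: (-5, -6, 11)
  hex 11: (-5, -7, 12)
Sorted: 12 hexes.

Answer: -5 -8 13
-5 -7 12
-5 -6 11
-4 -9 13
-4 -6 10
-3 -10 13
-3 -6 9
-2 -10 12
-2 -7 9
-1 -10 11
-1 -9 10
-1 -8 9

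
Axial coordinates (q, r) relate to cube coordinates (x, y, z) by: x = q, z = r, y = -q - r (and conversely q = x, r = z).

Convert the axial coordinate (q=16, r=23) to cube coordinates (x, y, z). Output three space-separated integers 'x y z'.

Answer: 16 -39 23

Derivation:
x = q = 16
z = r = 23
y = -x - z = -(16) - (23) = -39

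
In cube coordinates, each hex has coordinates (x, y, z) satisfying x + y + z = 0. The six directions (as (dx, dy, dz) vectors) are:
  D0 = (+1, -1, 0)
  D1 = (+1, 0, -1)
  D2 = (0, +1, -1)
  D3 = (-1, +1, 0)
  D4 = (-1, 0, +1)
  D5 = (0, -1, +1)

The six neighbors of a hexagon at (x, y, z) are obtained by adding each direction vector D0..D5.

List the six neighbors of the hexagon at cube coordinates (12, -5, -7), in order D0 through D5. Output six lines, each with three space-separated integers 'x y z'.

Center: (12, -5, -7). Add each direction:
  D0: (12, -5, -7) + (1, -1, 0) = (13, -6, -7)
  D1: (12, -5, -7) + (1, 0, -1) = (13, -5, -8)
  D2: (12, -5, -7) + (0, 1, -1) = (12, -4, -8)
  D3: (12, -5, -7) + (-1, 1, 0) = (11, -4, -7)
  D4: (12, -5, -7) + (-1, 0, 1) = (11, -5, -6)
  D5: (12, -5, -7) + (0, -1, 1) = (12, -6, -6)

Answer: 13 -6 -7
13 -5 -8
12 -4 -8
11 -4 -7
11 -5 -6
12 -6 -6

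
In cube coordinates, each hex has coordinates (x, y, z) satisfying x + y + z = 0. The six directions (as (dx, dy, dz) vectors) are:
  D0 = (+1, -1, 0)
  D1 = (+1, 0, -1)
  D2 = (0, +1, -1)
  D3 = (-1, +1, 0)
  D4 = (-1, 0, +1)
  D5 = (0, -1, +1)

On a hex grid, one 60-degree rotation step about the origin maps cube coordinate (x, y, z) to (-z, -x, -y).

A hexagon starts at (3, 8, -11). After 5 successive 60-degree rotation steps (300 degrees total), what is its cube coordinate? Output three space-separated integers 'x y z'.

Answer: -8 11 -3

Derivation:
Start: (3, 8, -11)
Step 1: (3, 8, -11) -> (-(-11), -(3), -(8)) = (11, -3, -8)
Step 2: (11, -3, -8) -> (-(-8), -(11), -(-3)) = (8, -11, 3)
Step 3: (8, -11, 3) -> (-(3), -(8), -(-11)) = (-3, -8, 11)
Step 4: (-3, -8, 11) -> (-(11), -(-3), -(-8)) = (-11, 3, 8)
Step 5: (-11, 3, 8) -> (-(8), -(-11), -(3)) = (-8, 11, -3)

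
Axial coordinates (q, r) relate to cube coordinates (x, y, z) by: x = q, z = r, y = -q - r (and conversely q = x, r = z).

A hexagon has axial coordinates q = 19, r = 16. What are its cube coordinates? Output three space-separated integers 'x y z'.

Answer: 19 -35 16

Derivation:
x = q = 19
z = r = 16
y = -x - z = -(19) - (16) = -35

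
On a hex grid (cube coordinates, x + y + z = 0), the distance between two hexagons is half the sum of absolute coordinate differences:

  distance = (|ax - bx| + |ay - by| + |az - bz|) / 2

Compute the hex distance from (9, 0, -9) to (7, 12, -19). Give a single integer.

|ax - bx| = |9 - 7| = 2
|ay - by| = |0 - 12| = 12
|az - bz| = |-9 - (-19)| = 10
distance = (2 + 12 + 10) / 2 = 24 / 2 = 12

Answer: 12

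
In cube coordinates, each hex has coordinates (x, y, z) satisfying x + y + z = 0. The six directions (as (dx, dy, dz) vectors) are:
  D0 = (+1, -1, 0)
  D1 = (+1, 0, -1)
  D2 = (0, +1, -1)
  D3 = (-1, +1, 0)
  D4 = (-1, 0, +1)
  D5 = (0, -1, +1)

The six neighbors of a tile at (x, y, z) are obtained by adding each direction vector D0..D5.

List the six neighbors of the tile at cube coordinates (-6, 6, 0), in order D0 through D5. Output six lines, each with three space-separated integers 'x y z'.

Center: (-6, 6, 0). Add each direction:
  D0: (-6, 6, 0) + (1, -1, 0) = (-5, 5, 0)
  D1: (-6, 6, 0) + (1, 0, -1) = (-5, 6, -1)
  D2: (-6, 6, 0) + (0, 1, -1) = (-6, 7, -1)
  D3: (-6, 6, 0) + (-1, 1, 0) = (-7, 7, 0)
  D4: (-6, 6, 0) + (-1, 0, 1) = (-7, 6, 1)
  D5: (-6, 6, 0) + (0, -1, 1) = (-6, 5, 1)

Answer: -5 5 0
-5 6 -1
-6 7 -1
-7 7 0
-7 6 1
-6 5 1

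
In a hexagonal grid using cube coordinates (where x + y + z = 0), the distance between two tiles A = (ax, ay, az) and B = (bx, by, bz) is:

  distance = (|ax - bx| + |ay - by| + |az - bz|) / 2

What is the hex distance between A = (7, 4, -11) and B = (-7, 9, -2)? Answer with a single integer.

|ax - bx| = |7 - (-7)| = 14
|ay - by| = |4 - 9| = 5
|az - bz| = |-11 - (-2)| = 9
distance = (14 + 5 + 9) / 2 = 28 / 2 = 14

Answer: 14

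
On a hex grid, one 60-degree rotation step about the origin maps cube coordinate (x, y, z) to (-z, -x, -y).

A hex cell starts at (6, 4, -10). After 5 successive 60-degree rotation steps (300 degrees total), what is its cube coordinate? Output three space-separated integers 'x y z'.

Answer: -4 10 -6

Derivation:
Start: (6, 4, -10)
Step 1: (6, 4, -10) -> (-(-10), -(6), -(4)) = (10, -6, -4)
Step 2: (10, -6, -4) -> (-(-4), -(10), -(-6)) = (4, -10, 6)
Step 3: (4, -10, 6) -> (-(6), -(4), -(-10)) = (-6, -4, 10)
Step 4: (-6, -4, 10) -> (-(10), -(-6), -(-4)) = (-10, 6, 4)
Step 5: (-10, 6, 4) -> (-(4), -(-10), -(6)) = (-4, 10, -6)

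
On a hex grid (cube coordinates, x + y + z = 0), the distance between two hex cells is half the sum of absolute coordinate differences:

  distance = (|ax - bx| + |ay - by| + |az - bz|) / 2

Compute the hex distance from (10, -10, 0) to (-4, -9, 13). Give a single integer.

|ax - bx| = |10 - (-4)| = 14
|ay - by| = |-10 - (-9)| = 1
|az - bz| = |0 - 13| = 13
distance = (14 + 1 + 13) / 2 = 28 / 2 = 14

Answer: 14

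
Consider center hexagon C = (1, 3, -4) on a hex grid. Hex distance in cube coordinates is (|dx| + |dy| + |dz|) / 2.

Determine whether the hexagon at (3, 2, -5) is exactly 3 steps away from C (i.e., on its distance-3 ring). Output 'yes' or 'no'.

Answer: no

Derivation:
|px - cx| = |3 - 1| = 2
|py - cy| = |2 - 3| = 1
|pz - cz| = |-5 - (-4)| = 1
distance = (2+1+1)/2 = 4/2 = 2
radius = 3; distance != radius -> no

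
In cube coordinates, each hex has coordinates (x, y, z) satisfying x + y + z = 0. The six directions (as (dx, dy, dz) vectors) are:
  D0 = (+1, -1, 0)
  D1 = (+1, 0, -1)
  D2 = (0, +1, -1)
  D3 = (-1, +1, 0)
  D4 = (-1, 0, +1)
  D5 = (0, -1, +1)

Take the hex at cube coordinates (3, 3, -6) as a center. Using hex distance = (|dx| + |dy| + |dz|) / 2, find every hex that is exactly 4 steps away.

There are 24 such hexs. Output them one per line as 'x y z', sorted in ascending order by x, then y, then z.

Answer: -1 3 -2
-1 4 -3
-1 5 -4
-1 6 -5
-1 7 -6
0 2 -2
0 7 -7
1 1 -2
1 7 -8
2 0 -2
2 7 -9
3 -1 -2
3 7 -10
4 -1 -3
4 6 -10
5 -1 -4
5 5 -10
6 -1 -5
6 4 -10
7 -1 -6
7 0 -7
7 1 -8
7 2 -9
7 3 -10

Derivation:
Walk ring at distance 4 from (3, 3, -6):
Start at center + D4*4 = (-1, 3, -2)
  hex 0: (-1, 3, -2)
  hex 1: (0, 2, -2)
  hex 2: (1, 1, -2)
  hex 3: (2, 0, -2)
  hex 4: (3, -1, -2)
  hex 5: (4, -1, -3)
  hex 6: (5, -1, -4)
  hex 7: (6, -1, -5)
  hex 8: (7, -1, -6)
  hex 9: (7, 0, -7)
  hex 10: (7, 1, -8)
  hex 11: (7, 2, -9)
  hex 12: (7, 3, -10)
  hex 13: (6, 4, -10)
  hex 14: (5, 5, -10)
  hex 15: (4, 6, -10)
  hex 16: (3, 7, -10)
  hex 17: (2, 7, -9)
  hex 18: (1, 7, -8)
  hex 19: (0, 7, -7)
  hex 20: (-1, 7, -6)
  hex 21: (-1, 6, -5)
  hex 22: (-1, 5, -4)
  hex 23: (-1, 4, -3)
Sorted: 24 hexes.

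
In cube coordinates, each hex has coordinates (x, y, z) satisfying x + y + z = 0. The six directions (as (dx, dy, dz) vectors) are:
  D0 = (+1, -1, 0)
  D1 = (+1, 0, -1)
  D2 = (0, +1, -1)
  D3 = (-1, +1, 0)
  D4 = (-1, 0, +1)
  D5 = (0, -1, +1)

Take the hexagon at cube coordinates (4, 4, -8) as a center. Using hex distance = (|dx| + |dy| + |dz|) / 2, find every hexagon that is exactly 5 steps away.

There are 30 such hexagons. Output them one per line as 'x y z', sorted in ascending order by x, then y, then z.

Walk ring at distance 5 from (4, 4, -8):
Start at center + D4*5 = (-1, 4, -3)
  hex 0: (-1, 4, -3)
  hex 1: (0, 3, -3)
  hex 2: (1, 2, -3)
  hex 3: (2, 1, -3)
  hex 4: (3, 0, -3)
  hex 5: (4, -1, -3)
  hex 6: (5, -1, -4)
  hex 7: (6, -1, -5)
  hex 8: (7, -1, -6)
  hex 9: (8, -1, -7)
  hex 10: (9, -1, -8)
  hex 11: (9, 0, -9)
  hex 12: (9, 1, -10)
  hex 13: (9, 2, -11)
  hex 14: (9, 3, -12)
  hex 15: (9, 4, -13)
  hex 16: (8, 5, -13)
  hex 17: (7, 6, -13)
  hex 18: (6, 7, -13)
  hex 19: (5, 8, -13)
  hex 20: (4, 9, -13)
  hex 21: (3, 9, -12)
  hex 22: (2, 9, -11)
  hex 23: (1, 9, -10)
  hex 24: (0, 9, -9)
  hex 25: (-1, 9, -8)
  hex 26: (-1, 8, -7)
  hex 27: (-1, 7, -6)
  hex 28: (-1, 6, -5)
  hex 29: (-1, 5, -4)
Sorted: 30 hexes.

Answer: -1 4 -3
-1 5 -4
-1 6 -5
-1 7 -6
-1 8 -7
-1 9 -8
0 3 -3
0 9 -9
1 2 -3
1 9 -10
2 1 -3
2 9 -11
3 0 -3
3 9 -12
4 -1 -3
4 9 -13
5 -1 -4
5 8 -13
6 -1 -5
6 7 -13
7 -1 -6
7 6 -13
8 -1 -7
8 5 -13
9 -1 -8
9 0 -9
9 1 -10
9 2 -11
9 3 -12
9 4 -13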